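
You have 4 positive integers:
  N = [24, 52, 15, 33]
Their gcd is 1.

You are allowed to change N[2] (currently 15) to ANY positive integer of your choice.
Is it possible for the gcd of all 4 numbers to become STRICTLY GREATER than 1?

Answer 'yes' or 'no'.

Answer: no

Derivation:
Current gcd = 1
gcd of all OTHER numbers (without N[2]=15): gcd([24, 52, 33]) = 1
The new gcd after any change is gcd(1, new_value).
This can be at most 1.
Since 1 = old gcd 1, the gcd can only stay the same or decrease.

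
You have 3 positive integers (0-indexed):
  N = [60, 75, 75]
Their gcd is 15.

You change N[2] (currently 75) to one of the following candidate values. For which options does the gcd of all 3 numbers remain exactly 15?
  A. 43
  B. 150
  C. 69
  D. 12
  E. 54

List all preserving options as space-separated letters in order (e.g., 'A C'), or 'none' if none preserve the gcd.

Old gcd = 15; gcd of others (without N[2]) = 15
New gcd for candidate v: gcd(15, v). Preserves old gcd iff gcd(15, v) = 15.
  Option A: v=43, gcd(15,43)=1 -> changes
  Option B: v=150, gcd(15,150)=15 -> preserves
  Option C: v=69, gcd(15,69)=3 -> changes
  Option D: v=12, gcd(15,12)=3 -> changes
  Option E: v=54, gcd(15,54)=3 -> changes

Answer: B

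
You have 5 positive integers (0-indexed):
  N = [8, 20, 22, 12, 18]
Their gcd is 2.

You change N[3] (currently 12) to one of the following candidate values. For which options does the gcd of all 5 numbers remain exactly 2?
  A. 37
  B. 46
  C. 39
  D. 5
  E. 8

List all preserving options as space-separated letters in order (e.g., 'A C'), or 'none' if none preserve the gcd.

Answer: B E

Derivation:
Old gcd = 2; gcd of others (without N[3]) = 2
New gcd for candidate v: gcd(2, v). Preserves old gcd iff gcd(2, v) = 2.
  Option A: v=37, gcd(2,37)=1 -> changes
  Option B: v=46, gcd(2,46)=2 -> preserves
  Option C: v=39, gcd(2,39)=1 -> changes
  Option D: v=5, gcd(2,5)=1 -> changes
  Option E: v=8, gcd(2,8)=2 -> preserves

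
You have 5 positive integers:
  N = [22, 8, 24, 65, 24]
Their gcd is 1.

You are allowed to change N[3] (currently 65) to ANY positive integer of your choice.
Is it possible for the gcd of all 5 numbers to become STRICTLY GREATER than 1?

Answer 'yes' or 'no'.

Answer: yes

Derivation:
Current gcd = 1
gcd of all OTHER numbers (without N[3]=65): gcd([22, 8, 24, 24]) = 2
The new gcd after any change is gcd(2, new_value).
This can be at most 2.
Since 2 > old gcd 1, the gcd CAN increase (e.g., set N[3] = 2).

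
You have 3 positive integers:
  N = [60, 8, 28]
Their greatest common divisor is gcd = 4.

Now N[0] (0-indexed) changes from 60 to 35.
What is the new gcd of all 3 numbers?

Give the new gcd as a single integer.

Numbers: [60, 8, 28], gcd = 4
Change: index 0, 60 -> 35
gcd of the OTHER numbers (without index 0): gcd([8, 28]) = 4
New gcd = gcd(g_others, new_val) = gcd(4, 35) = 1

Answer: 1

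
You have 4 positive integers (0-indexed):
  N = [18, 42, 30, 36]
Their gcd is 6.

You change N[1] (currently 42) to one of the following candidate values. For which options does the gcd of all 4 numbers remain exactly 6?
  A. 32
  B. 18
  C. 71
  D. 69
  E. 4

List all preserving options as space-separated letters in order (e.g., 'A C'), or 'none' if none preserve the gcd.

Old gcd = 6; gcd of others (without N[1]) = 6
New gcd for candidate v: gcd(6, v). Preserves old gcd iff gcd(6, v) = 6.
  Option A: v=32, gcd(6,32)=2 -> changes
  Option B: v=18, gcd(6,18)=6 -> preserves
  Option C: v=71, gcd(6,71)=1 -> changes
  Option D: v=69, gcd(6,69)=3 -> changes
  Option E: v=4, gcd(6,4)=2 -> changes

Answer: B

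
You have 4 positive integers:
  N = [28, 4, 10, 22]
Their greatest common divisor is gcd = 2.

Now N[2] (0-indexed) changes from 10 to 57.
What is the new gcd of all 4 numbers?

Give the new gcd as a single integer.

Answer: 1

Derivation:
Numbers: [28, 4, 10, 22], gcd = 2
Change: index 2, 10 -> 57
gcd of the OTHER numbers (without index 2): gcd([28, 4, 22]) = 2
New gcd = gcd(g_others, new_val) = gcd(2, 57) = 1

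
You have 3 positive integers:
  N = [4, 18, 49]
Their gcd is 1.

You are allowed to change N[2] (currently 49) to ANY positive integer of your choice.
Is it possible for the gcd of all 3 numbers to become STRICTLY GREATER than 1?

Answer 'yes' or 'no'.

Current gcd = 1
gcd of all OTHER numbers (without N[2]=49): gcd([4, 18]) = 2
The new gcd after any change is gcd(2, new_value).
This can be at most 2.
Since 2 > old gcd 1, the gcd CAN increase (e.g., set N[2] = 2).

Answer: yes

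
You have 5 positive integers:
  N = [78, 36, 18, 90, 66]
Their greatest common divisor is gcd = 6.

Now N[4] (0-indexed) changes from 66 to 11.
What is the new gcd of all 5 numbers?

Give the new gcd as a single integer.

Answer: 1

Derivation:
Numbers: [78, 36, 18, 90, 66], gcd = 6
Change: index 4, 66 -> 11
gcd of the OTHER numbers (without index 4): gcd([78, 36, 18, 90]) = 6
New gcd = gcd(g_others, new_val) = gcd(6, 11) = 1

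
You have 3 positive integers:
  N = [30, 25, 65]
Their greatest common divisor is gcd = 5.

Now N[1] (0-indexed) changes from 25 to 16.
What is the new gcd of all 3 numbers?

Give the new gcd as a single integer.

Numbers: [30, 25, 65], gcd = 5
Change: index 1, 25 -> 16
gcd of the OTHER numbers (without index 1): gcd([30, 65]) = 5
New gcd = gcd(g_others, new_val) = gcd(5, 16) = 1

Answer: 1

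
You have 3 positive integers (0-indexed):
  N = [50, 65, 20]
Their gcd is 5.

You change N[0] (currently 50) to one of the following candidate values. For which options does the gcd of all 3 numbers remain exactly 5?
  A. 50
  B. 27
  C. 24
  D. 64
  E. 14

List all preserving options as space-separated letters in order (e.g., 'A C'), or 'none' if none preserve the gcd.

Old gcd = 5; gcd of others (without N[0]) = 5
New gcd for candidate v: gcd(5, v). Preserves old gcd iff gcd(5, v) = 5.
  Option A: v=50, gcd(5,50)=5 -> preserves
  Option B: v=27, gcd(5,27)=1 -> changes
  Option C: v=24, gcd(5,24)=1 -> changes
  Option D: v=64, gcd(5,64)=1 -> changes
  Option E: v=14, gcd(5,14)=1 -> changes

Answer: A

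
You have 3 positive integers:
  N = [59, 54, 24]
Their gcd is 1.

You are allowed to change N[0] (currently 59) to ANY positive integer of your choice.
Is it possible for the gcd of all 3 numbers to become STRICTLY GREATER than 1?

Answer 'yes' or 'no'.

Current gcd = 1
gcd of all OTHER numbers (without N[0]=59): gcd([54, 24]) = 6
The new gcd after any change is gcd(6, new_value).
This can be at most 6.
Since 6 > old gcd 1, the gcd CAN increase (e.g., set N[0] = 6).

Answer: yes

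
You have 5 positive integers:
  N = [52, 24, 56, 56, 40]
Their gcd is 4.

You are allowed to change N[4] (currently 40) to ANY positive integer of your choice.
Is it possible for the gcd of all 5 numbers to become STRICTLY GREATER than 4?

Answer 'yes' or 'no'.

Answer: no

Derivation:
Current gcd = 4
gcd of all OTHER numbers (without N[4]=40): gcd([52, 24, 56, 56]) = 4
The new gcd after any change is gcd(4, new_value).
This can be at most 4.
Since 4 = old gcd 4, the gcd can only stay the same or decrease.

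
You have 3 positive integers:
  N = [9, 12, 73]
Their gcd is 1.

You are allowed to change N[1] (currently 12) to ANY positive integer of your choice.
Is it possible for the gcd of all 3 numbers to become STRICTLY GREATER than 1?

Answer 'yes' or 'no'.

Current gcd = 1
gcd of all OTHER numbers (without N[1]=12): gcd([9, 73]) = 1
The new gcd after any change is gcd(1, new_value).
This can be at most 1.
Since 1 = old gcd 1, the gcd can only stay the same or decrease.

Answer: no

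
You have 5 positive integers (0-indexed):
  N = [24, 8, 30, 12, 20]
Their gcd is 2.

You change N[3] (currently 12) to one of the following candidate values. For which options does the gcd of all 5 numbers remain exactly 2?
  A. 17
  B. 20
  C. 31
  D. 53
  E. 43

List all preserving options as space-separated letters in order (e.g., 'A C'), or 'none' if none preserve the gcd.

Old gcd = 2; gcd of others (without N[3]) = 2
New gcd for candidate v: gcd(2, v). Preserves old gcd iff gcd(2, v) = 2.
  Option A: v=17, gcd(2,17)=1 -> changes
  Option B: v=20, gcd(2,20)=2 -> preserves
  Option C: v=31, gcd(2,31)=1 -> changes
  Option D: v=53, gcd(2,53)=1 -> changes
  Option E: v=43, gcd(2,43)=1 -> changes

Answer: B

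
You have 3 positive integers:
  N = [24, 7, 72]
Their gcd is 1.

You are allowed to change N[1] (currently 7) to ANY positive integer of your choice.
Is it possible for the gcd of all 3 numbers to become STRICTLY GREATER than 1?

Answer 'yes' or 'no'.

Current gcd = 1
gcd of all OTHER numbers (without N[1]=7): gcd([24, 72]) = 24
The new gcd after any change is gcd(24, new_value).
This can be at most 24.
Since 24 > old gcd 1, the gcd CAN increase (e.g., set N[1] = 24).

Answer: yes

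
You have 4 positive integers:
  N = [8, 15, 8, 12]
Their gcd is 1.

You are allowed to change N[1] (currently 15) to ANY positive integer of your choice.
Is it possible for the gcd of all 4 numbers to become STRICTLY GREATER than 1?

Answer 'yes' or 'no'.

Answer: yes

Derivation:
Current gcd = 1
gcd of all OTHER numbers (without N[1]=15): gcd([8, 8, 12]) = 4
The new gcd after any change is gcd(4, new_value).
This can be at most 4.
Since 4 > old gcd 1, the gcd CAN increase (e.g., set N[1] = 4).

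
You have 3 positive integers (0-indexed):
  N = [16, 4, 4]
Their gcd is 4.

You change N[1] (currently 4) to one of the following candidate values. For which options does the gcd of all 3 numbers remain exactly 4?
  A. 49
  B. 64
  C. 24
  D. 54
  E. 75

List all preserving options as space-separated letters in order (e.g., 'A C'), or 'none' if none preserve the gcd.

Old gcd = 4; gcd of others (without N[1]) = 4
New gcd for candidate v: gcd(4, v). Preserves old gcd iff gcd(4, v) = 4.
  Option A: v=49, gcd(4,49)=1 -> changes
  Option B: v=64, gcd(4,64)=4 -> preserves
  Option C: v=24, gcd(4,24)=4 -> preserves
  Option D: v=54, gcd(4,54)=2 -> changes
  Option E: v=75, gcd(4,75)=1 -> changes

Answer: B C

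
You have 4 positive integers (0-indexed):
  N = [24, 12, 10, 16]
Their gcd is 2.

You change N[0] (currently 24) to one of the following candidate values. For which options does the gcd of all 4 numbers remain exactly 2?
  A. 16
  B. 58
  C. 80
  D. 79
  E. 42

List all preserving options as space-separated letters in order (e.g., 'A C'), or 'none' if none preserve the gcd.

Answer: A B C E

Derivation:
Old gcd = 2; gcd of others (without N[0]) = 2
New gcd for candidate v: gcd(2, v). Preserves old gcd iff gcd(2, v) = 2.
  Option A: v=16, gcd(2,16)=2 -> preserves
  Option B: v=58, gcd(2,58)=2 -> preserves
  Option C: v=80, gcd(2,80)=2 -> preserves
  Option D: v=79, gcd(2,79)=1 -> changes
  Option E: v=42, gcd(2,42)=2 -> preserves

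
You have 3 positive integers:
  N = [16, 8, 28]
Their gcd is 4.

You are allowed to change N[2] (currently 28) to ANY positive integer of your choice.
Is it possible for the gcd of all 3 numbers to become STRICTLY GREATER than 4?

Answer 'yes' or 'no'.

Current gcd = 4
gcd of all OTHER numbers (without N[2]=28): gcd([16, 8]) = 8
The new gcd after any change is gcd(8, new_value).
This can be at most 8.
Since 8 > old gcd 4, the gcd CAN increase (e.g., set N[2] = 8).

Answer: yes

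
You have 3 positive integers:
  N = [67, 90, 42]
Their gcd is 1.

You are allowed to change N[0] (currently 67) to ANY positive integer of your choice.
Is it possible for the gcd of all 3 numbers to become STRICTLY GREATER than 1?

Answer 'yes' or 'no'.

Current gcd = 1
gcd of all OTHER numbers (without N[0]=67): gcd([90, 42]) = 6
The new gcd after any change is gcd(6, new_value).
This can be at most 6.
Since 6 > old gcd 1, the gcd CAN increase (e.g., set N[0] = 6).

Answer: yes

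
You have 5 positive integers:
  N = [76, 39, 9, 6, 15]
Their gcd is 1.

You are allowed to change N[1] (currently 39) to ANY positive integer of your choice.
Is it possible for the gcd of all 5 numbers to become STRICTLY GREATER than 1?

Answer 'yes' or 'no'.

Answer: no

Derivation:
Current gcd = 1
gcd of all OTHER numbers (without N[1]=39): gcd([76, 9, 6, 15]) = 1
The new gcd after any change is gcd(1, new_value).
This can be at most 1.
Since 1 = old gcd 1, the gcd can only stay the same or decrease.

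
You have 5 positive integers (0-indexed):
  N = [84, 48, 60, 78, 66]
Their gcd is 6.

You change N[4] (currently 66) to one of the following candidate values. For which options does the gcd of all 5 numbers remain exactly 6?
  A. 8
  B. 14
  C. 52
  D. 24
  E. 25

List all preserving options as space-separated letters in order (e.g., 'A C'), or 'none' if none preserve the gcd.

Old gcd = 6; gcd of others (without N[4]) = 6
New gcd for candidate v: gcd(6, v). Preserves old gcd iff gcd(6, v) = 6.
  Option A: v=8, gcd(6,8)=2 -> changes
  Option B: v=14, gcd(6,14)=2 -> changes
  Option C: v=52, gcd(6,52)=2 -> changes
  Option D: v=24, gcd(6,24)=6 -> preserves
  Option E: v=25, gcd(6,25)=1 -> changes

Answer: D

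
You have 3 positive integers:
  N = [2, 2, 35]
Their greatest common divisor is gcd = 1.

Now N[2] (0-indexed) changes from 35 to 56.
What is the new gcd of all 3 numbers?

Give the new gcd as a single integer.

Numbers: [2, 2, 35], gcd = 1
Change: index 2, 35 -> 56
gcd of the OTHER numbers (without index 2): gcd([2, 2]) = 2
New gcd = gcd(g_others, new_val) = gcd(2, 56) = 2

Answer: 2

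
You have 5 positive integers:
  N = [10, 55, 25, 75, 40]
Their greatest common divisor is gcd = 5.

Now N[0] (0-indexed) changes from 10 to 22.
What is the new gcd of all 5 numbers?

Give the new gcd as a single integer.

Answer: 1

Derivation:
Numbers: [10, 55, 25, 75, 40], gcd = 5
Change: index 0, 10 -> 22
gcd of the OTHER numbers (without index 0): gcd([55, 25, 75, 40]) = 5
New gcd = gcd(g_others, new_val) = gcd(5, 22) = 1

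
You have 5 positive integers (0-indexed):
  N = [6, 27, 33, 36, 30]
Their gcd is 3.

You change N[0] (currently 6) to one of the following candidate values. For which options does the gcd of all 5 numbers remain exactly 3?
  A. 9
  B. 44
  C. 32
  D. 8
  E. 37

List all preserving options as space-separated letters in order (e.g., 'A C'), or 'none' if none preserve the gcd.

Old gcd = 3; gcd of others (without N[0]) = 3
New gcd for candidate v: gcd(3, v). Preserves old gcd iff gcd(3, v) = 3.
  Option A: v=9, gcd(3,9)=3 -> preserves
  Option B: v=44, gcd(3,44)=1 -> changes
  Option C: v=32, gcd(3,32)=1 -> changes
  Option D: v=8, gcd(3,8)=1 -> changes
  Option E: v=37, gcd(3,37)=1 -> changes

Answer: A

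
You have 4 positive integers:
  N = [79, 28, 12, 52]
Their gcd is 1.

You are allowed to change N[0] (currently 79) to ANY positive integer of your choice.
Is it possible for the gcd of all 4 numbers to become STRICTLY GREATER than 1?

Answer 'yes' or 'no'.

Current gcd = 1
gcd of all OTHER numbers (without N[0]=79): gcd([28, 12, 52]) = 4
The new gcd after any change is gcd(4, new_value).
This can be at most 4.
Since 4 > old gcd 1, the gcd CAN increase (e.g., set N[0] = 4).

Answer: yes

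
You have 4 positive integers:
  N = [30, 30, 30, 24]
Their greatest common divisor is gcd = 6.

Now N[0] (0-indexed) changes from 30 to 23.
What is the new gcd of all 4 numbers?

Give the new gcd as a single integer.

Answer: 1

Derivation:
Numbers: [30, 30, 30, 24], gcd = 6
Change: index 0, 30 -> 23
gcd of the OTHER numbers (without index 0): gcd([30, 30, 24]) = 6
New gcd = gcd(g_others, new_val) = gcd(6, 23) = 1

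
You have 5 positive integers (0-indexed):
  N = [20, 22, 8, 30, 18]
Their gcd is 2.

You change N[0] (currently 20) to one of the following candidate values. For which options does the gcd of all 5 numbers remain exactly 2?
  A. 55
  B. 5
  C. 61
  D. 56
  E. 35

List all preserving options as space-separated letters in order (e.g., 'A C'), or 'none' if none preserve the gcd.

Answer: D

Derivation:
Old gcd = 2; gcd of others (without N[0]) = 2
New gcd for candidate v: gcd(2, v). Preserves old gcd iff gcd(2, v) = 2.
  Option A: v=55, gcd(2,55)=1 -> changes
  Option B: v=5, gcd(2,5)=1 -> changes
  Option C: v=61, gcd(2,61)=1 -> changes
  Option D: v=56, gcd(2,56)=2 -> preserves
  Option E: v=35, gcd(2,35)=1 -> changes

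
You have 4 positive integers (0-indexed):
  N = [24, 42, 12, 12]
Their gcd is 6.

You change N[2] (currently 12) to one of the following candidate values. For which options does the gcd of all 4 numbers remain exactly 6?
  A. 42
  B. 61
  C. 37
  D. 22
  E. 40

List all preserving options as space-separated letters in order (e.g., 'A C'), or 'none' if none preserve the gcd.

Old gcd = 6; gcd of others (without N[2]) = 6
New gcd for candidate v: gcd(6, v). Preserves old gcd iff gcd(6, v) = 6.
  Option A: v=42, gcd(6,42)=6 -> preserves
  Option B: v=61, gcd(6,61)=1 -> changes
  Option C: v=37, gcd(6,37)=1 -> changes
  Option D: v=22, gcd(6,22)=2 -> changes
  Option E: v=40, gcd(6,40)=2 -> changes

Answer: A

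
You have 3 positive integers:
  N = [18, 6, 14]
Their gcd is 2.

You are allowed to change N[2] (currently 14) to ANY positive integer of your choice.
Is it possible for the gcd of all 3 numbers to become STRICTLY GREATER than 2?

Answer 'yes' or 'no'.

Current gcd = 2
gcd of all OTHER numbers (without N[2]=14): gcd([18, 6]) = 6
The new gcd after any change is gcd(6, new_value).
This can be at most 6.
Since 6 > old gcd 2, the gcd CAN increase (e.g., set N[2] = 6).

Answer: yes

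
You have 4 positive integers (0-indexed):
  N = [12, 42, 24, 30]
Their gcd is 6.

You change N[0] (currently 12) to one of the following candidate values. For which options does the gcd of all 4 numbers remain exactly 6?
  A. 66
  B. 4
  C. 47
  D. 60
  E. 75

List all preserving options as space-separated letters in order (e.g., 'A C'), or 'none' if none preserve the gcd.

Answer: A D

Derivation:
Old gcd = 6; gcd of others (without N[0]) = 6
New gcd for candidate v: gcd(6, v). Preserves old gcd iff gcd(6, v) = 6.
  Option A: v=66, gcd(6,66)=6 -> preserves
  Option B: v=4, gcd(6,4)=2 -> changes
  Option C: v=47, gcd(6,47)=1 -> changes
  Option D: v=60, gcd(6,60)=6 -> preserves
  Option E: v=75, gcd(6,75)=3 -> changes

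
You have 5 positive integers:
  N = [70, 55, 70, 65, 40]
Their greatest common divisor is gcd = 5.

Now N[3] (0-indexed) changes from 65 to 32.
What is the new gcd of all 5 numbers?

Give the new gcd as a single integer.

Numbers: [70, 55, 70, 65, 40], gcd = 5
Change: index 3, 65 -> 32
gcd of the OTHER numbers (without index 3): gcd([70, 55, 70, 40]) = 5
New gcd = gcd(g_others, new_val) = gcd(5, 32) = 1

Answer: 1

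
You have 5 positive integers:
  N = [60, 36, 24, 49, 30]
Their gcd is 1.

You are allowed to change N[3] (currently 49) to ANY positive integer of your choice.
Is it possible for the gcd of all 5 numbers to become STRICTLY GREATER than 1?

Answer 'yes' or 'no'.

Answer: yes

Derivation:
Current gcd = 1
gcd of all OTHER numbers (without N[3]=49): gcd([60, 36, 24, 30]) = 6
The new gcd after any change is gcd(6, new_value).
This can be at most 6.
Since 6 > old gcd 1, the gcd CAN increase (e.g., set N[3] = 6).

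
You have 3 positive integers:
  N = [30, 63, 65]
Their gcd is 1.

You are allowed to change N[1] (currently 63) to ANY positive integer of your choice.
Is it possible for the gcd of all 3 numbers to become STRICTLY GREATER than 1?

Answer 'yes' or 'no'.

Answer: yes

Derivation:
Current gcd = 1
gcd of all OTHER numbers (without N[1]=63): gcd([30, 65]) = 5
The new gcd after any change is gcd(5, new_value).
This can be at most 5.
Since 5 > old gcd 1, the gcd CAN increase (e.g., set N[1] = 5).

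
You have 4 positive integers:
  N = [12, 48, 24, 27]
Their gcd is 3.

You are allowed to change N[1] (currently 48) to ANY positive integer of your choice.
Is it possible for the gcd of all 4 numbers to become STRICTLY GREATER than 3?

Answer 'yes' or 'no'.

Answer: no

Derivation:
Current gcd = 3
gcd of all OTHER numbers (without N[1]=48): gcd([12, 24, 27]) = 3
The new gcd after any change is gcd(3, new_value).
This can be at most 3.
Since 3 = old gcd 3, the gcd can only stay the same or decrease.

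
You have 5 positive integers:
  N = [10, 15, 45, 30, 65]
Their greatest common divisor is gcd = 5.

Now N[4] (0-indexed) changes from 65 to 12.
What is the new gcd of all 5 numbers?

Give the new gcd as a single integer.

Answer: 1

Derivation:
Numbers: [10, 15, 45, 30, 65], gcd = 5
Change: index 4, 65 -> 12
gcd of the OTHER numbers (without index 4): gcd([10, 15, 45, 30]) = 5
New gcd = gcd(g_others, new_val) = gcd(5, 12) = 1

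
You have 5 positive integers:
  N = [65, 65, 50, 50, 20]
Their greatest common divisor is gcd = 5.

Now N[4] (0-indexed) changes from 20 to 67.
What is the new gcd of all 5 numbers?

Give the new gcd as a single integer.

Answer: 1

Derivation:
Numbers: [65, 65, 50, 50, 20], gcd = 5
Change: index 4, 20 -> 67
gcd of the OTHER numbers (without index 4): gcd([65, 65, 50, 50]) = 5
New gcd = gcd(g_others, new_val) = gcd(5, 67) = 1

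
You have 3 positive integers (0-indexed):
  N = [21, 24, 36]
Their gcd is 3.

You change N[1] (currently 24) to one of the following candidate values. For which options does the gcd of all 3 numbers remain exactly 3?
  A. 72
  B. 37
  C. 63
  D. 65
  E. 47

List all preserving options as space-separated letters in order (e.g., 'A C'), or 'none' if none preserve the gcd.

Old gcd = 3; gcd of others (without N[1]) = 3
New gcd for candidate v: gcd(3, v). Preserves old gcd iff gcd(3, v) = 3.
  Option A: v=72, gcd(3,72)=3 -> preserves
  Option B: v=37, gcd(3,37)=1 -> changes
  Option C: v=63, gcd(3,63)=3 -> preserves
  Option D: v=65, gcd(3,65)=1 -> changes
  Option E: v=47, gcd(3,47)=1 -> changes

Answer: A C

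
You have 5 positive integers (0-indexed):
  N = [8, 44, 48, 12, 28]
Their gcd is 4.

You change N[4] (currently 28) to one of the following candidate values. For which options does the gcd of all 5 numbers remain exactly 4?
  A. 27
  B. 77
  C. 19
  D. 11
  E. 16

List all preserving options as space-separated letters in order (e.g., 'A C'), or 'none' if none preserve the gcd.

Old gcd = 4; gcd of others (without N[4]) = 4
New gcd for candidate v: gcd(4, v). Preserves old gcd iff gcd(4, v) = 4.
  Option A: v=27, gcd(4,27)=1 -> changes
  Option B: v=77, gcd(4,77)=1 -> changes
  Option C: v=19, gcd(4,19)=1 -> changes
  Option D: v=11, gcd(4,11)=1 -> changes
  Option E: v=16, gcd(4,16)=4 -> preserves

Answer: E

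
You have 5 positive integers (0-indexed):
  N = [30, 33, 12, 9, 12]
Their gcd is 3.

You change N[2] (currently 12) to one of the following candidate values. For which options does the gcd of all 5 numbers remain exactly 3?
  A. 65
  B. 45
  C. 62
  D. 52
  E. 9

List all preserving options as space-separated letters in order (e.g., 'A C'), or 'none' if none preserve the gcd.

Answer: B E

Derivation:
Old gcd = 3; gcd of others (without N[2]) = 3
New gcd for candidate v: gcd(3, v). Preserves old gcd iff gcd(3, v) = 3.
  Option A: v=65, gcd(3,65)=1 -> changes
  Option B: v=45, gcd(3,45)=3 -> preserves
  Option C: v=62, gcd(3,62)=1 -> changes
  Option D: v=52, gcd(3,52)=1 -> changes
  Option E: v=9, gcd(3,9)=3 -> preserves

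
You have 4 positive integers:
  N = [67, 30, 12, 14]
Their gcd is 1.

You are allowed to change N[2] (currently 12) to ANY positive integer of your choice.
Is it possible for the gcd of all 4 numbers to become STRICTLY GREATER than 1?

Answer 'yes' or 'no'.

Answer: no

Derivation:
Current gcd = 1
gcd of all OTHER numbers (without N[2]=12): gcd([67, 30, 14]) = 1
The new gcd after any change is gcd(1, new_value).
This can be at most 1.
Since 1 = old gcd 1, the gcd can only stay the same or decrease.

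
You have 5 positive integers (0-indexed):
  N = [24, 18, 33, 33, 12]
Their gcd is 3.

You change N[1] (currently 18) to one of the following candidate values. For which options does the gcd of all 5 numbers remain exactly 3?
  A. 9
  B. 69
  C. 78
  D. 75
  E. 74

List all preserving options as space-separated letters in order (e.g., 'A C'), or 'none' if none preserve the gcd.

Answer: A B C D

Derivation:
Old gcd = 3; gcd of others (without N[1]) = 3
New gcd for candidate v: gcd(3, v). Preserves old gcd iff gcd(3, v) = 3.
  Option A: v=9, gcd(3,9)=3 -> preserves
  Option B: v=69, gcd(3,69)=3 -> preserves
  Option C: v=78, gcd(3,78)=3 -> preserves
  Option D: v=75, gcd(3,75)=3 -> preserves
  Option E: v=74, gcd(3,74)=1 -> changes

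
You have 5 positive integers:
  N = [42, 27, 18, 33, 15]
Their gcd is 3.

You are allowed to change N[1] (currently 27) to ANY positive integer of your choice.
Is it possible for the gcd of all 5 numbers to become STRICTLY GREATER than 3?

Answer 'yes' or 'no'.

Answer: no

Derivation:
Current gcd = 3
gcd of all OTHER numbers (without N[1]=27): gcd([42, 18, 33, 15]) = 3
The new gcd after any change is gcd(3, new_value).
This can be at most 3.
Since 3 = old gcd 3, the gcd can only stay the same or decrease.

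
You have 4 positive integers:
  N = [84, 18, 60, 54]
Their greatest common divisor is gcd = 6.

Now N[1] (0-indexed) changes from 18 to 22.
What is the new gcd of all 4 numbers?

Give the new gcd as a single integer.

Answer: 2

Derivation:
Numbers: [84, 18, 60, 54], gcd = 6
Change: index 1, 18 -> 22
gcd of the OTHER numbers (without index 1): gcd([84, 60, 54]) = 6
New gcd = gcd(g_others, new_val) = gcd(6, 22) = 2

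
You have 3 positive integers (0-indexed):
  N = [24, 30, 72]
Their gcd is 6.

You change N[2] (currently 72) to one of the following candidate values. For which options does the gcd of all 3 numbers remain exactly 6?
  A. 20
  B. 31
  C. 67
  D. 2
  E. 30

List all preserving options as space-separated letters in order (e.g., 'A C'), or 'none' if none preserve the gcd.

Old gcd = 6; gcd of others (without N[2]) = 6
New gcd for candidate v: gcd(6, v). Preserves old gcd iff gcd(6, v) = 6.
  Option A: v=20, gcd(6,20)=2 -> changes
  Option B: v=31, gcd(6,31)=1 -> changes
  Option C: v=67, gcd(6,67)=1 -> changes
  Option D: v=2, gcd(6,2)=2 -> changes
  Option E: v=30, gcd(6,30)=6 -> preserves

Answer: E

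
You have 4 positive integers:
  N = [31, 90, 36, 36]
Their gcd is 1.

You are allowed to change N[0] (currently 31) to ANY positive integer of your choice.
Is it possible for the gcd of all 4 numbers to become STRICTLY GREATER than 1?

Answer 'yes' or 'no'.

Current gcd = 1
gcd of all OTHER numbers (without N[0]=31): gcd([90, 36, 36]) = 18
The new gcd after any change is gcd(18, new_value).
This can be at most 18.
Since 18 > old gcd 1, the gcd CAN increase (e.g., set N[0] = 18).

Answer: yes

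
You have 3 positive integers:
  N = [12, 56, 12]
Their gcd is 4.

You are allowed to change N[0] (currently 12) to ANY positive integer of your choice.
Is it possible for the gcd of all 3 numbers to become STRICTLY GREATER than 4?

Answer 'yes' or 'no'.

Answer: no

Derivation:
Current gcd = 4
gcd of all OTHER numbers (without N[0]=12): gcd([56, 12]) = 4
The new gcd after any change is gcd(4, new_value).
This can be at most 4.
Since 4 = old gcd 4, the gcd can only stay the same or decrease.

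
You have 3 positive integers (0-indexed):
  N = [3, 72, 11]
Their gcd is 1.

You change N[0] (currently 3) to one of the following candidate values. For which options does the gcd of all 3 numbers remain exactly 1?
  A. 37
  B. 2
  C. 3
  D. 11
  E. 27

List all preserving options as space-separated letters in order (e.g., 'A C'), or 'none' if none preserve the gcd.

Answer: A B C D E

Derivation:
Old gcd = 1; gcd of others (without N[0]) = 1
New gcd for candidate v: gcd(1, v). Preserves old gcd iff gcd(1, v) = 1.
  Option A: v=37, gcd(1,37)=1 -> preserves
  Option B: v=2, gcd(1,2)=1 -> preserves
  Option C: v=3, gcd(1,3)=1 -> preserves
  Option D: v=11, gcd(1,11)=1 -> preserves
  Option E: v=27, gcd(1,27)=1 -> preserves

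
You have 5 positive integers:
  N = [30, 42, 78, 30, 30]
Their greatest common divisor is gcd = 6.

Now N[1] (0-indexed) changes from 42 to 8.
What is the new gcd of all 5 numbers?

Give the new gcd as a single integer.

Numbers: [30, 42, 78, 30, 30], gcd = 6
Change: index 1, 42 -> 8
gcd of the OTHER numbers (without index 1): gcd([30, 78, 30, 30]) = 6
New gcd = gcd(g_others, new_val) = gcd(6, 8) = 2

Answer: 2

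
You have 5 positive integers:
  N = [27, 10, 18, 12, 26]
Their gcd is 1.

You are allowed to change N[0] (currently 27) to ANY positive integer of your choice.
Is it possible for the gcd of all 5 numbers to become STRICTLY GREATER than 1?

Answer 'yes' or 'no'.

Answer: yes

Derivation:
Current gcd = 1
gcd of all OTHER numbers (without N[0]=27): gcd([10, 18, 12, 26]) = 2
The new gcd after any change is gcd(2, new_value).
This can be at most 2.
Since 2 > old gcd 1, the gcd CAN increase (e.g., set N[0] = 2).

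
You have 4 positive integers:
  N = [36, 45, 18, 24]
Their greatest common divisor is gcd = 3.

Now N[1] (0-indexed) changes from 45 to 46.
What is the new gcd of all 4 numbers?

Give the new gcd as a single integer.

Numbers: [36, 45, 18, 24], gcd = 3
Change: index 1, 45 -> 46
gcd of the OTHER numbers (without index 1): gcd([36, 18, 24]) = 6
New gcd = gcd(g_others, new_val) = gcd(6, 46) = 2

Answer: 2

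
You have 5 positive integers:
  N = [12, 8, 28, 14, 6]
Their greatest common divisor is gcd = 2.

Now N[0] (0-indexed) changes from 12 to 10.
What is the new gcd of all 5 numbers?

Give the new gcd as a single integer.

Answer: 2

Derivation:
Numbers: [12, 8, 28, 14, 6], gcd = 2
Change: index 0, 12 -> 10
gcd of the OTHER numbers (without index 0): gcd([8, 28, 14, 6]) = 2
New gcd = gcd(g_others, new_val) = gcd(2, 10) = 2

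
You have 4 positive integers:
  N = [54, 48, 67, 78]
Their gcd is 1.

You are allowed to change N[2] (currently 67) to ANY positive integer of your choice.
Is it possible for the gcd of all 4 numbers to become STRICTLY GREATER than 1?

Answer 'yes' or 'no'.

Current gcd = 1
gcd of all OTHER numbers (without N[2]=67): gcd([54, 48, 78]) = 6
The new gcd after any change is gcd(6, new_value).
This can be at most 6.
Since 6 > old gcd 1, the gcd CAN increase (e.g., set N[2] = 6).

Answer: yes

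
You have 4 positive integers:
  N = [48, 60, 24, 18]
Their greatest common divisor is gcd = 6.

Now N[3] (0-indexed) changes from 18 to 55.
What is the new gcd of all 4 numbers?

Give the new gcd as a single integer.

Numbers: [48, 60, 24, 18], gcd = 6
Change: index 3, 18 -> 55
gcd of the OTHER numbers (without index 3): gcd([48, 60, 24]) = 12
New gcd = gcd(g_others, new_val) = gcd(12, 55) = 1

Answer: 1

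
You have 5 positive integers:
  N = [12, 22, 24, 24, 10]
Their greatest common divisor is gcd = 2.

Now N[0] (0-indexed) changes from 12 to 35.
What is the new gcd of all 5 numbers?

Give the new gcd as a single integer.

Numbers: [12, 22, 24, 24, 10], gcd = 2
Change: index 0, 12 -> 35
gcd of the OTHER numbers (without index 0): gcd([22, 24, 24, 10]) = 2
New gcd = gcd(g_others, new_val) = gcd(2, 35) = 1

Answer: 1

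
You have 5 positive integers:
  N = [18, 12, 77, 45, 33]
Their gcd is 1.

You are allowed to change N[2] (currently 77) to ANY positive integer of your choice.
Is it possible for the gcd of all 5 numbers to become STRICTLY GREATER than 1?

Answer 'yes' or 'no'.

Answer: yes

Derivation:
Current gcd = 1
gcd of all OTHER numbers (without N[2]=77): gcd([18, 12, 45, 33]) = 3
The new gcd after any change is gcd(3, new_value).
This can be at most 3.
Since 3 > old gcd 1, the gcd CAN increase (e.g., set N[2] = 3).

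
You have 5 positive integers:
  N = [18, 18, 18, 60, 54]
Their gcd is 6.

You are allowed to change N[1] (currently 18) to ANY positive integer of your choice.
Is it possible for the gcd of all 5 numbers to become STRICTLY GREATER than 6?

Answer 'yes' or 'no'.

Answer: no

Derivation:
Current gcd = 6
gcd of all OTHER numbers (without N[1]=18): gcd([18, 18, 60, 54]) = 6
The new gcd after any change is gcd(6, new_value).
This can be at most 6.
Since 6 = old gcd 6, the gcd can only stay the same or decrease.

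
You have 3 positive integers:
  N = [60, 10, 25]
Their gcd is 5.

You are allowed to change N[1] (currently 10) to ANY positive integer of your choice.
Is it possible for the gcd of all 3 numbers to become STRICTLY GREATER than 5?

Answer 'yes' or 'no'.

Answer: no

Derivation:
Current gcd = 5
gcd of all OTHER numbers (without N[1]=10): gcd([60, 25]) = 5
The new gcd after any change is gcd(5, new_value).
This can be at most 5.
Since 5 = old gcd 5, the gcd can only stay the same or decrease.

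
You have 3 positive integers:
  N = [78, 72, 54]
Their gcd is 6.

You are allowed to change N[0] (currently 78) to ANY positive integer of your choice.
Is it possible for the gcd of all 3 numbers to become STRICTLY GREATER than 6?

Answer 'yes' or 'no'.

Current gcd = 6
gcd of all OTHER numbers (without N[0]=78): gcd([72, 54]) = 18
The new gcd after any change is gcd(18, new_value).
This can be at most 18.
Since 18 > old gcd 6, the gcd CAN increase (e.g., set N[0] = 18).

Answer: yes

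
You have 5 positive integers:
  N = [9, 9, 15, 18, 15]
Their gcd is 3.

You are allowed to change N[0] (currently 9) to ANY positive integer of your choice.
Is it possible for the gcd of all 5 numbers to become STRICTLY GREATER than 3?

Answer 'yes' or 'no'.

Answer: no

Derivation:
Current gcd = 3
gcd of all OTHER numbers (without N[0]=9): gcd([9, 15, 18, 15]) = 3
The new gcd after any change is gcd(3, new_value).
This can be at most 3.
Since 3 = old gcd 3, the gcd can only stay the same or decrease.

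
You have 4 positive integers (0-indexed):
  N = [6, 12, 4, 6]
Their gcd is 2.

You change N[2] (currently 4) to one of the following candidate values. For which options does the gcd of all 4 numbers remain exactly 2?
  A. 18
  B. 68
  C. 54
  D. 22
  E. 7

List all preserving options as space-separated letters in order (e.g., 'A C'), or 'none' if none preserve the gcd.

Answer: B D

Derivation:
Old gcd = 2; gcd of others (without N[2]) = 6
New gcd for candidate v: gcd(6, v). Preserves old gcd iff gcd(6, v) = 2.
  Option A: v=18, gcd(6,18)=6 -> changes
  Option B: v=68, gcd(6,68)=2 -> preserves
  Option C: v=54, gcd(6,54)=6 -> changes
  Option D: v=22, gcd(6,22)=2 -> preserves
  Option E: v=7, gcd(6,7)=1 -> changes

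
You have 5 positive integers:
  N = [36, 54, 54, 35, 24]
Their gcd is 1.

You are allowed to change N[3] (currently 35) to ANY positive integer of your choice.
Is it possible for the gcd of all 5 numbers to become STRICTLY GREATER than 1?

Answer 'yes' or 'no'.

Current gcd = 1
gcd of all OTHER numbers (without N[3]=35): gcd([36, 54, 54, 24]) = 6
The new gcd after any change is gcd(6, new_value).
This can be at most 6.
Since 6 > old gcd 1, the gcd CAN increase (e.g., set N[3] = 6).

Answer: yes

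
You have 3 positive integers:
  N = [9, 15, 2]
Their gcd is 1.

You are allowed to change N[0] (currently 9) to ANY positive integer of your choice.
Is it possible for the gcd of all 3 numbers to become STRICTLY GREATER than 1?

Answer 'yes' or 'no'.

Current gcd = 1
gcd of all OTHER numbers (without N[0]=9): gcd([15, 2]) = 1
The new gcd after any change is gcd(1, new_value).
This can be at most 1.
Since 1 = old gcd 1, the gcd can only stay the same or decrease.

Answer: no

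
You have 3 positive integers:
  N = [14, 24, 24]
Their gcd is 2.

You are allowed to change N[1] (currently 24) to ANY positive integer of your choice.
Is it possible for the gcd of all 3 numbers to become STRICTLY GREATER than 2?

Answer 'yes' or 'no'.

Current gcd = 2
gcd of all OTHER numbers (without N[1]=24): gcd([14, 24]) = 2
The new gcd after any change is gcd(2, new_value).
This can be at most 2.
Since 2 = old gcd 2, the gcd can only stay the same or decrease.

Answer: no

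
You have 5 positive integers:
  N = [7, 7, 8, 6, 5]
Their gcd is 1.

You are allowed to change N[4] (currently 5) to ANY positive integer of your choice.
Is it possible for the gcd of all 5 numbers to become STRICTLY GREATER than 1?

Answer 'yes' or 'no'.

Answer: no

Derivation:
Current gcd = 1
gcd of all OTHER numbers (without N[4]=5): gcd([7, 7, 8, 6]) = 1
The new gcd after any change is gcd(1, new_value).
This can be at most 1.
Since 1 = old gcd 1, the gcd can only stay the same or decrease.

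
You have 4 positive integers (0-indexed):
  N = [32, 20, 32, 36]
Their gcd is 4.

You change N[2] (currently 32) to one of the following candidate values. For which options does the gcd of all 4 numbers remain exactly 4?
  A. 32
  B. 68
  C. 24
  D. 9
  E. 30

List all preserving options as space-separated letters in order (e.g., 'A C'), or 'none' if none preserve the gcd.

Old gcd = 4; gcd of others (without N[2]) = 4
New gcd for candidate v: gcd(4, v). Preserves old gcd iff gcd(4, v) = 4.
  Option A: v=32, gcd(4,32)=4 -> preserves
  Option B: v=68, gcd(4,68)=4 -> preserves
  Option C: v=24, gcd(4,24)=4 -> preserves
  Option D: v=9, gcd(4,9)=1 -> changes
  Option E: v=30, gcd(4,30)=2 -> changes

Answer: A B C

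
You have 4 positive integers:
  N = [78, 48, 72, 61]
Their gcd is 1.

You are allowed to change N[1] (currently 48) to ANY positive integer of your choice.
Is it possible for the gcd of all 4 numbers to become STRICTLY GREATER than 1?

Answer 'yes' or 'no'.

Current gcd = 1
gcd of all OTHER numbers (without N[1]=48): gcd([78, 72, 61]) = 1
The new gcd after any change is gcd(1, new_value).
This can be at most 1.
Since 1 = old gcd 1, the gcd can only stay the same or decrease.

Answer: no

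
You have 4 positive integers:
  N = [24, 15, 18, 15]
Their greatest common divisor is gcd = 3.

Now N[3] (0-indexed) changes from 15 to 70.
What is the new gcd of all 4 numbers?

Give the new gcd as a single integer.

Numbers: [24, 15, 18, 15], gcd = 3
Change: index 3, 15 -> 70
gcd of the OTHER numbers (without index 3): gcd([24, 15, 18]) = 3
New gcd = gcd(g_others, new_val) = gcd(3, 70) = 1

Answer: 1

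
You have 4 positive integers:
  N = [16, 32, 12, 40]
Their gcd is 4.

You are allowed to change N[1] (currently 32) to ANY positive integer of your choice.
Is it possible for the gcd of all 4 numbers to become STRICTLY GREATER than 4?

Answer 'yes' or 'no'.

Current gcd = 4
gcd of all OTHER numbers (without N[1]=32): gcd([16, 12, 40]) = 4
The new gcd after any change is gcd(4, new_value).
This can be at most 4.
Since 4 = old gcd 4, the gcd can only stay the same or decrease.

Answer: no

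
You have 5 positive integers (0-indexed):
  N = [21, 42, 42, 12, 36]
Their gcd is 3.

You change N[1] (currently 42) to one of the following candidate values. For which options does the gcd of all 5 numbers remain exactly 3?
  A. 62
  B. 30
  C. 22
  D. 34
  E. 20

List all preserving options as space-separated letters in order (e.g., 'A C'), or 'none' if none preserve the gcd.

Old gcd = 3; gcd of others (without N[1]) = 3
New gcd for candidate v: gcd(3, v). Preserves old gcd iff gcd(3, v) = 3.
  Option A: v=62, gcd(3,62)=1 -> changes
  Option B: v=30, gcd(3,30)=3 -> preserves
  Option C: v=22, gcd(3,22)=1 -> changes
  Option D: v=34, gcd(3,34)=1 -> changes
  Option E: v=20, gcd(3,20)=1 -> changes

Answer: B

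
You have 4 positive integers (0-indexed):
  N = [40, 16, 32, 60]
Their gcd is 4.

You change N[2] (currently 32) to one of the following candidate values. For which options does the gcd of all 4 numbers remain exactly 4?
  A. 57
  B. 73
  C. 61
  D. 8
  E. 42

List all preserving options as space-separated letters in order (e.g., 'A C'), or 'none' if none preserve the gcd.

Answer: D

Derivation:
Old gcd = 4; gcd of others (without N[2]) = 4
New gcd for candidate v: gcd(4, v). Preserves old gcd iff gcd(4, v) = 4.
  Option A: v=57, gcd(4,57)=1 -> changes
  Option B: v=73, gcd(4,73)=1 -> changes
  Option C: v=61, gcd(4,61)=1 -> changes
  Option D: v=8, gcd(4,8)=4 -> preserves
  Option E: v=42, gcd(4,42)=2 -> changes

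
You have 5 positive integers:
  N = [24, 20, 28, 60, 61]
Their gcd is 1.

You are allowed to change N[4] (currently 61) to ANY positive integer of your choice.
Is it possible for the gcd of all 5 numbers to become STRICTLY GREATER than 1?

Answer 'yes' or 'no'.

Answer: yes

Derivation:
Current gcd = 1
gcd of all OTHER numbers (without N[4]=61): gcd([24, 20, 28, 60]) = 4
The new gcd after any change is gcd(4, new_value).
This can be at most 4.
Since 4 > old gcd 1, the gcd CAN increase (e.g., set N[4] = 4).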